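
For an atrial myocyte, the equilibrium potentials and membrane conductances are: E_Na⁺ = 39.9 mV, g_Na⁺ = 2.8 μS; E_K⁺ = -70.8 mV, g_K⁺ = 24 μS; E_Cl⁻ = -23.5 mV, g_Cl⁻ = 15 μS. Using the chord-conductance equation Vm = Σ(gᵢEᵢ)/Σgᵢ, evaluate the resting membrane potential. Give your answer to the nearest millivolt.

-46 mV

Σ gᵢEᵢ = 2.8·(39.9) + 24·(-70.8) + 15·(-23.5) = -1939.98
Σ gᵢ = 2.8 + 24 + 15 = 41.8
Vm = -1939.98 / 41.8 = -46.41 mV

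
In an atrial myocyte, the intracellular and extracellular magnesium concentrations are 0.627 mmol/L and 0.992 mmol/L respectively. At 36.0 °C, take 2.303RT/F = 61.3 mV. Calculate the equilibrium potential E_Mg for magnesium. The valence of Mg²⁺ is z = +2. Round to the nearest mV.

E = (61.3/z) · log₁₀([Mg²⁺]_out/[Mg²⁺]_in) with z = +2.
= (61.3/2) · log₁₀(0.992/0.627) = 30.65 · log₁₀(1.582)
= 30.65 · (0.1992) = 6.11 mV

6 mV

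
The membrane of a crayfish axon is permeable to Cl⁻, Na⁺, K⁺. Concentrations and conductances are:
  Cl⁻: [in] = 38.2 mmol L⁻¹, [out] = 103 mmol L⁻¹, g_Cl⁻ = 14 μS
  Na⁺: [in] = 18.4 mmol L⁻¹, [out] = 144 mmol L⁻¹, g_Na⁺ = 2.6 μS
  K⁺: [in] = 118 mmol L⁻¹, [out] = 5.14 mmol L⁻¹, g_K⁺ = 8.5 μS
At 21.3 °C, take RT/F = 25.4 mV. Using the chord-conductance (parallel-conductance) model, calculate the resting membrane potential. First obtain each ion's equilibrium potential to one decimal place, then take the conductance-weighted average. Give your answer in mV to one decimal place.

-35.6 mV

E_Cl⁻ = (25.4/-1)·ln(103/38.2) = -25.2 mV
E_Na⁺ = (25.4/1)·ln(144/18.4) = 52.3 mV
E_K⁺ = (25.4/1)·ln(5.14/118) = -79.6 mV
Vm = (Σ gᵢEᵢ)/(Σ gᵢ) = (14·-25.2 + 2.6·52.3 + 8.5·-79.6) / (14 + 2.6 + 8.5)
= -893.42 / 25.1 = -35.59 mV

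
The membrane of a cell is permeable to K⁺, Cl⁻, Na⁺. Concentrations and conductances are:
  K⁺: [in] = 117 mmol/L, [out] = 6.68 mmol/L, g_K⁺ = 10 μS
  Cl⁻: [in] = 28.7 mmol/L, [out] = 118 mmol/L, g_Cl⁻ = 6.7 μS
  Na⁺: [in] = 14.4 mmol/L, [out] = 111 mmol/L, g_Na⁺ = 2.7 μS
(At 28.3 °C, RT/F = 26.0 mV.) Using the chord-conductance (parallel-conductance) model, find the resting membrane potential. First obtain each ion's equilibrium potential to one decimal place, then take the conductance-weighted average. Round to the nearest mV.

E_K⁺ = (26.0/1)·ln(6.68/117) = -74.4 mV
E_Cl⁻ = (26.0/-1)·ln(118/28.7) = -36.8 mV
E_Na⁺ = (26.0/1)·ln(111/14.4) = 53.1 mV
Vm = (Σ gᵢEᵢ)/(Σ gᵢ) = (10·-74.4 + 6.7·-36.8 + 2.7·53.1) / (10 + 6.7 + 2.7)
= -847.19 / 19.4 = -43.67 mV

-44 mV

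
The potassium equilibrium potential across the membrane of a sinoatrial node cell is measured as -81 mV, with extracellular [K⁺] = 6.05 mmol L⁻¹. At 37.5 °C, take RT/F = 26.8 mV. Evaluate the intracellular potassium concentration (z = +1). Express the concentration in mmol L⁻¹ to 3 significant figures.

124 mmol L⁻¹

Nernst: E = (26.8/1) · ln([out]/[in]), so ln([out]/[in]) = -81.0 × 1 / 26.8 = -3.0224.
[out]/[in] = e^(-3.0224) = 0.04868.
[in] = 6.05 / 0.04868 = 124.3 mmol L⁻¹.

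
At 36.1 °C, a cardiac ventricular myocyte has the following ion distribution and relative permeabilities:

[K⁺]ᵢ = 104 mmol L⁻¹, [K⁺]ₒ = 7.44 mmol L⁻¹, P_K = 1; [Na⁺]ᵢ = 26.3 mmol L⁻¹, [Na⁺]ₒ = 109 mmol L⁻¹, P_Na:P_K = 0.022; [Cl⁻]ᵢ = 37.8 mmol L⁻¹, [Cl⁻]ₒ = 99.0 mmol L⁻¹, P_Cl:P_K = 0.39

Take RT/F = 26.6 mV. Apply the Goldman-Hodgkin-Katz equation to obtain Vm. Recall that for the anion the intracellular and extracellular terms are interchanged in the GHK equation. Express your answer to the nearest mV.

Vm = 26.6 · ln[(Σ P·[cation]ₒ + Σ P·[anion]ᵢ) / (Σ P·[cation]ᵢ + Σ P·[anion]ₒ)]
Numerator = 1×7.44 + 0.022×109 + 0.39×37.8 = 24.58
Denominator = 1×104 + 0.022×26.3 + 0.39×99.0 = 143.2
Vm = 26.6 · ln(0.17166) = 26.6 × (-1.7622) = -46.88 mV

-47 mV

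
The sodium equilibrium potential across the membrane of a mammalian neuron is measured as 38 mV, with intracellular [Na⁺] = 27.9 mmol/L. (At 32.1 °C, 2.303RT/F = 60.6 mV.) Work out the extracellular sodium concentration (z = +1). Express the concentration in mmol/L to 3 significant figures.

Nernst: E = (60.6/1) · log₁₀([out]/[in]), so log₁₀([out]/[in]) = 38.0 × 1 / 60.6 = 0.6271.
[out]/[in] = 10^(0.6271) = 4.237.
[out] = 4.237 × 27.9 = 118.2 mmol/L.

118 mmol/L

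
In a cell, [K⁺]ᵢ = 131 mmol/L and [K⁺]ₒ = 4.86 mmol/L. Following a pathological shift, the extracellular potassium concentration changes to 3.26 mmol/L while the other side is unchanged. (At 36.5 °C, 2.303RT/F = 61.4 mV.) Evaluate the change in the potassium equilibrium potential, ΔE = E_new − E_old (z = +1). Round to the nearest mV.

E_old = (61.4/1)·log₁₀(4.86/131) = -87.84 mV
E_new = (61.4/1)·log₁₀(3.26/131) = -98.49 mV
ΔE = -98.49 − (-87.84) = -10.65 mV

-11 mV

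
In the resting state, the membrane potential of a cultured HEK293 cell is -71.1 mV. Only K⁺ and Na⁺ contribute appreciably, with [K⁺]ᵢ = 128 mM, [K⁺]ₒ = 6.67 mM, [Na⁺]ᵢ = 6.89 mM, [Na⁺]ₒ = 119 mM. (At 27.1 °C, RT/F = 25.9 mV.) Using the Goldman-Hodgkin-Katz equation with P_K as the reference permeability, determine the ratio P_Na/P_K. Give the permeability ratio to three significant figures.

0.0131

Let α = P_Na/P_K. GHK: Vm = 25.9·ln[(Kₒ + α·Naₒ)/(Kᵢ + α·Naᵢ)].
e^(Vm/25.9) = e^(-71.1/25.9) = 0.064237
So 0.064237·(Kᵢ + α·Naᵢ) = Kₒ + α·Naₒ → α = (0.064237·128.0 − 6.67) / (119.0 − 0.064237·6.89)
α = (8.222 − 6.67) / (119.0 − 0.4426) = 1.552/118.6 = 0.01309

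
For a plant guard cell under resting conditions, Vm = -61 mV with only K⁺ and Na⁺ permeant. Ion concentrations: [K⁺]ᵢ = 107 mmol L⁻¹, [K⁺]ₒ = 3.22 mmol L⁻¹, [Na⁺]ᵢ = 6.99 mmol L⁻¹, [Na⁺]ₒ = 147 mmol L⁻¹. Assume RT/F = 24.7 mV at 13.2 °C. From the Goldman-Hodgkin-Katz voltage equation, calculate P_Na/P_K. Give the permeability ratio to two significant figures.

0.040

Let α = P_Na/P_K. GHK: Vm = 24.7·ln[(Kₒ + α·Naₒ)/(Kᵢ + α·Naᵢ)].
e^(Vm/24.7) = e^(-61.0/24.7) = 0.084616
So 0.084616·(Kᵢ + α·Naᵢ) = Kₒ + α·Naₒ → α = (0.084616·107.0 − 3.22) / (147.0 − 0.084616·6.99)
α = (9.054 − 3.22) / (147.0 − 0.5915) = 5.834/146.4 = 0.03985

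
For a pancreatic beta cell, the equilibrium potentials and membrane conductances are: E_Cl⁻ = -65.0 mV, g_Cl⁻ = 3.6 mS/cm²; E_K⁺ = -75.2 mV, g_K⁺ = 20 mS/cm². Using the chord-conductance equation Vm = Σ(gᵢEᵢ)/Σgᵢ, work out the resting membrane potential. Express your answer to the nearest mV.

Σ gᵢEᵢ = 3.6·(-65.0) + 20·(-75.2) = -1738.00
Σ gᵢ = 3.6 + 20 = 23.6
Vm = -1738.00 / 23.6 = -73.64 mV

-74 mV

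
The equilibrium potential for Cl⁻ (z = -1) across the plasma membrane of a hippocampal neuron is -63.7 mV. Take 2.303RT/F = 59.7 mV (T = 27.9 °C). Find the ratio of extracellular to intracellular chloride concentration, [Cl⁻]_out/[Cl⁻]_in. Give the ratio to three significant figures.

11.7

log₁₀([out]/[in]) = E·z/(59.7) = -63.7 × -1 / 59.7 = 1.0670
[out]/[in] = 10^(1.0670) = 11.67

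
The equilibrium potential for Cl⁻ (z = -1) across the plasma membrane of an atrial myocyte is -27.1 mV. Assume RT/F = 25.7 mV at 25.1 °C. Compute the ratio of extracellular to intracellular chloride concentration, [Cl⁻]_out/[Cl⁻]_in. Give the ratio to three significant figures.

2.87

ln([out]/[in]) = E·z/(25.7) = -27.1 × -1 / 25.7 = 1.0545
[out]/[in] = e^(1.0545) = 2.87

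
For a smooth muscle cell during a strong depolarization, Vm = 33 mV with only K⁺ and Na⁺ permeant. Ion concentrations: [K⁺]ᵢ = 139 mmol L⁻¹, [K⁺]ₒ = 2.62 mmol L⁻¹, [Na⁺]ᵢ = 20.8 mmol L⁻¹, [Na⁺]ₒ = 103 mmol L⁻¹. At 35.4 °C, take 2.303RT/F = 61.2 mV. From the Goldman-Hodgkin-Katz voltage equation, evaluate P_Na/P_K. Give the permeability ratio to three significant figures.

Let α = P_Na/P_K. GHK: Vm = 61.2·log₁₀[(Kₒ + α·Naₒ)/(Kᵢ + α·Naᵢ)].
10^(Vm/61.2) = 10^(33.0/61.2) = 3.4611
So 3.4611·(Kᵢ + α·Naᵢ) = Kₒ + α·Naₒ → α = (3.4611·139.0 − 2.62) / (103.0 − 3.4611·20.8)
α = (481.1 − 2.62) / (103.0 − 71.99) = 478.5/31.01 = 15.43

15.4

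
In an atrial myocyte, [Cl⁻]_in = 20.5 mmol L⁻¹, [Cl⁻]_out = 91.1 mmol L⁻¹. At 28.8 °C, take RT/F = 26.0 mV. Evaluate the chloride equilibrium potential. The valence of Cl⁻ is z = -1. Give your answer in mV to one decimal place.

-38.8 mV

E = (26.0/z) · ln([Cl⁻]_out/[Cl⁻]_in) with z = -1.
For an anion, dividing by z = -1 reverses the sign.
= (26.0/-1) · ln(91.1/20.5) = -26.00 · ln(4.444)
= -26.00 · (1.4915) = -38.78 mV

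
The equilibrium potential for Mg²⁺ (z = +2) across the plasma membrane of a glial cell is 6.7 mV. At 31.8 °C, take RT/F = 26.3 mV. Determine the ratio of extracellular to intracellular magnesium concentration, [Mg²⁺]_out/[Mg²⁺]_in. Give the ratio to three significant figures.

1.66

ln([out]/[in]) = E·z/(26.3) = 6.7 × 2 / 26.3 = 0.5095
[out]/[in] = e^(0.5095) = 1.664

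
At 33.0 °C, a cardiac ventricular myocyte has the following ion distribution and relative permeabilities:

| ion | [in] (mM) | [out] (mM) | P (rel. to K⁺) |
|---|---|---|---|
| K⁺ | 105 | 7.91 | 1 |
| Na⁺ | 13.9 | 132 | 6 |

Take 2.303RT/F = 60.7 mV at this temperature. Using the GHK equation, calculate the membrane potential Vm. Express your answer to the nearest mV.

38 mV

Vm = 60.7 · log₁₀[(Σ P·[cation]ₒ + Σ P·[anion]ᵢ) / (Σ P·[cation]ᵢ + Σ P·[anion]ₒ)]
Numerator = 1×7.91 + 6×132 = 799.9
Denominator = 1×105 + 6×13.9 = 188.4
Vm = 60.7 · log₁₀(4.2458) = 60.7 × (0.6280) = 38.12 mV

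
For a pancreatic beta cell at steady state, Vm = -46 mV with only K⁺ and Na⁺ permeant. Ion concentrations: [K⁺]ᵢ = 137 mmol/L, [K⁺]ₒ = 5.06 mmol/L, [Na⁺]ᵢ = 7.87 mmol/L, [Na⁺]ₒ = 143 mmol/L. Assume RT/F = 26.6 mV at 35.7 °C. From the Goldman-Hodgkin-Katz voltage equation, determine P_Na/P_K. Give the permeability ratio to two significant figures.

Let α = P_Na/P_K. GHK: Vm = 26.6·ln[(Kₒ + α·Naₒ)/(Kᵢ + α·Naᵢ)].
e^(Vm/26.6) = e^(-46.0/26.6) = 0.1774
So 0.1774·(Kᵢ + α·Naᵢ) = Kₒ + α·Naₒ → α = (0.1774·137.0 − 5.06) / (143.0 − 0.1774·7.87)
α = (24.3 − 5.06) / (143.0 − 1.396) = 19.24/141.6 = 0.1359

0.14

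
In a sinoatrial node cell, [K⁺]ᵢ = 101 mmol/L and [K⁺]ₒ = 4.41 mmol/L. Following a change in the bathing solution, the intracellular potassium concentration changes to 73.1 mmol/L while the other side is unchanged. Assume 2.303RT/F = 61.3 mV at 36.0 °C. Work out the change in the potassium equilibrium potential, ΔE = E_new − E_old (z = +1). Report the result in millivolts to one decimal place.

E_old = (61.3/1)·log₁₀(4.41/101) = -83.36 mV
E_new = (61.3/1)·log₁₀(4.41/73.1) = -74.75 mV
ΔE = -74.75 − (-83.36) = 8.61 mV

8.6 mV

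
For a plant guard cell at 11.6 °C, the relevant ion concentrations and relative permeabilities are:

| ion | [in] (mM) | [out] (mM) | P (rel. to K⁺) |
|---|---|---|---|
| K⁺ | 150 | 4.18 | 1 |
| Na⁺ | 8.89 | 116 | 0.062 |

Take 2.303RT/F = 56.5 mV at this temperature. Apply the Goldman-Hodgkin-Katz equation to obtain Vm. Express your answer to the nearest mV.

-63 mV

Vm = 56.5 · log₁₀[(Σ P·[cation]ₒ + Σ P·[anion]ᵢ) / (Σ P·[cation]ᵢ + Σ P·[anion]ₒ)]
Numerator = 1×4.18 + 0.062×116 = 11.37
Denominator = 1×150 + 0.062×8.89 = 150.6
Vm = 56.5 · log₁₀(0.075536) = 56.5 × (-1.1218) = -63.38 mV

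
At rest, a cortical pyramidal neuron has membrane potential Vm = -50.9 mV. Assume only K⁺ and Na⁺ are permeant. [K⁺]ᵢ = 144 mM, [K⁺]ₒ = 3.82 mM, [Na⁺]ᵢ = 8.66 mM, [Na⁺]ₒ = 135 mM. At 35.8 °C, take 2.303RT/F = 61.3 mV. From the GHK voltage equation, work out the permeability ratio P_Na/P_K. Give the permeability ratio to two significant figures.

0.13

Let α = P_Na/P_K. GHK: Vm = 61.3·log₁₀[(Kₒ + α·Naₒ)/(Kᵢ + α·Naᵢ)].
10^(Vm/61.3) = 10^(-50.9/61.3) = 0.14779
So 0.14779·(Kᵢ + α·Naᵢ) = Kₒ + α·Naₒ → α = (0.14779·144.0 − 3.82) / (135.0 − 0.14779·8.66)
α = (21.28 − 3.82) / (135.0 − 1.28) = 17.46/133.7 = 0.1306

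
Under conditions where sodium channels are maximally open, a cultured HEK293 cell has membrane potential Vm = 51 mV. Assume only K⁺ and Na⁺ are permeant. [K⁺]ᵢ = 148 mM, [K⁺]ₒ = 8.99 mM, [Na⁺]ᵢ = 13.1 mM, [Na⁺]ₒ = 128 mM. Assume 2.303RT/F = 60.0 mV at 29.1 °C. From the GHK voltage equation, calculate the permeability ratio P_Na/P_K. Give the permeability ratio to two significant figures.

29

Let α = P_Na/P_K. GHK: Vm = 60.0·log₁₀[(Kₒ + α·Naₒ)/(Kᵢ + α·Naᵢ)].
10^(Vm/60.0) = 10^(51.0/60.0) = 7.0795
So 7.0795·(Kᵢ + α·Naᵢ) = Kₒ + α·Naₒ → α = (7.0795·148.0 − 8.99) / (128.0 − 7.0795·13.1)
α = (1048 − 8.99) / (128.0 − 92.74) = 1039/35.26 = 29.46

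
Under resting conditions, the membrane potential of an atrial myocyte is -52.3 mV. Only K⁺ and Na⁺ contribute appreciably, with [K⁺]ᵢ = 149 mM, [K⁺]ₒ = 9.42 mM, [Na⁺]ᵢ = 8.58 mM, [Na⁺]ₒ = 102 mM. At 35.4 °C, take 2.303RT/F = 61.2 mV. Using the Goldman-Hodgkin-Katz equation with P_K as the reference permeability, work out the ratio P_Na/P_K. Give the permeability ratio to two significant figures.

Let α = P_Na/P_K. GHK: Vm = 61.2·log₁₀[(Kₒ + α·Naₒ)/(Kᵢ + α·Naᵢ)].
10^(Vm/61.2) = 10^(-52.3/61.2) = 0.13977
So 0.13977·(Kᵢ + α·Naᵢ) = Kₒ + α·Naₒ → α = (0.13977·149.0 − 9.42) / (102.0 − 0.13977·8.58)
α = (20.83 − 9.42) / (102.0 − 1.199) = 11.41/100.8 = 0.1132

0.11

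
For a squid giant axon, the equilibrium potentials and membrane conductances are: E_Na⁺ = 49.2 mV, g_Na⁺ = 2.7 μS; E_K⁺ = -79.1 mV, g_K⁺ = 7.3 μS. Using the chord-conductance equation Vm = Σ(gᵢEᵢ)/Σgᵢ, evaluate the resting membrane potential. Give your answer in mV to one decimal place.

Σ gᵢEᵢ = 2.7·(49.2) + 7.3·(-79.1) = -444.59
Σ gᵢ = 2.7 + 7.3 = 10
Vm = -444.59 / 10 = -44.46 mV

-44.5 mV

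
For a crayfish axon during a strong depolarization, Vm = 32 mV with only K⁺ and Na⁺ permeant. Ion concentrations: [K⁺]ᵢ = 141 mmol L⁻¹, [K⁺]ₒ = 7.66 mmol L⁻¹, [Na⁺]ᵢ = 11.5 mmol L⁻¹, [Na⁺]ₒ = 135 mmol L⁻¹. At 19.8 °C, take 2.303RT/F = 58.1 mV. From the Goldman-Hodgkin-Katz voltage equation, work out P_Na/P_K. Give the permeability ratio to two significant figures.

Let α = P_Na/P_K. GHK: Vm = 58.1·log₁₀[(Kₒ + α·Naₒ)/(Kᵢ + α·Naᵢ)].
10^(Vm/58.1) = 10^(32.0/58.1) = 3.5545
So 3.5545·(Kᵢ + α·Naᵢ) = Kₒ + α·Naₒ → α = (3.5545·141.0 − 7.66) / (135.0 − 3.5545·11.5)
α = (501.2 − 7.66) / (135.0 − 40.88) = 493.5/94.12 = 5.243

5.2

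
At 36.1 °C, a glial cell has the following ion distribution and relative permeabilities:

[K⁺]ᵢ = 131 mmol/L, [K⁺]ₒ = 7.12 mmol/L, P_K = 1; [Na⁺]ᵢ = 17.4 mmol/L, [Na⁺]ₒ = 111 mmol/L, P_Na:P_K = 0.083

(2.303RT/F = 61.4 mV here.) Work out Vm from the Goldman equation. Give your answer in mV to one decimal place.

Vm = 61.4 · log₁₀[(Σ P·[cation]ₒ + Σ P·[anion]ᵢ) / (Σ P·[cation]ᵢ + Σ P·[anion]ₒ)]
Numerator = 1×7.12 + 0.083×111 = 16.33
Denominator = 1×131 + 0.083×17.4 = 132.4
Vm = 61.4 · log₁₀(0.12332) = 61.4 × (-0.9090) = -55.81 mV

-55.8 mV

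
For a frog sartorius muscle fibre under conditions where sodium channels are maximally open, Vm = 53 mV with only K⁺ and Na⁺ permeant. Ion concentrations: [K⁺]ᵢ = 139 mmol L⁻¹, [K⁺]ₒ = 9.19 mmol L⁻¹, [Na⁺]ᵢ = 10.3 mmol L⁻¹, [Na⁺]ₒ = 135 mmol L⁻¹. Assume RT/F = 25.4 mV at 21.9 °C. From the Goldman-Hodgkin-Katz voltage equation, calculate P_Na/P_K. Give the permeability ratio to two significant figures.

Let α = P_Na/P_K. GHK: Vm = 25.4·ln[(Kₒ + α·Naₒ)/(Kᵢ + α·Naᵢ)].
e^(Vm/25.4) = e^(53.0/25.4) = 8.0576
So 8.0576·(Kᵢ + α·Naᵢ) = Kₒ + α·Naₒ → α = (8.0576·139.0 − 9.19) / (135.0 − 8.0576·10.3)
α = (1120 − 9.19) / (135.0 − 82.99) = 1111/52.01 = 21.36

21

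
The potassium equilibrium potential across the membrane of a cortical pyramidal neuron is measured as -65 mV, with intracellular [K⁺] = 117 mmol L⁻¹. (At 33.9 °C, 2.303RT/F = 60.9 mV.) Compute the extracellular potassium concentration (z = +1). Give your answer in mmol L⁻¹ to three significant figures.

10.0 mmol L⁻¹

Nernst: E = (60.9/1) · log₁₀([out]/[in]), so log₁₀([out]/[in]) = -65.0 × 1 / 60.9 = -1.0673.
[out]/[in] = 10^(-1.0673) = 0.08564.
[out] = 0.08564 × 117 = 10.02 mmol L⁻¹.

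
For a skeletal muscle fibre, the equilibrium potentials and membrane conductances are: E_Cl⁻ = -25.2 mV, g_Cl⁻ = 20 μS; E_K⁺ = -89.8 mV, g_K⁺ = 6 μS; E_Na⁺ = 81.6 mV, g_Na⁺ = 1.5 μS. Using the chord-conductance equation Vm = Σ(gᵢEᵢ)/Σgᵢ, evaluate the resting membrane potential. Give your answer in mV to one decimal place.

Σ gᵢEᵢ = 20·(-25.2) + 6·(-89.8) + 1.5·(81.6) = -920.40
Σ gᵢ = 20 + 6 + 1.5 = 27.5
Vm = -920.40 / 27.5 = -33.47 mV

-33.5 mV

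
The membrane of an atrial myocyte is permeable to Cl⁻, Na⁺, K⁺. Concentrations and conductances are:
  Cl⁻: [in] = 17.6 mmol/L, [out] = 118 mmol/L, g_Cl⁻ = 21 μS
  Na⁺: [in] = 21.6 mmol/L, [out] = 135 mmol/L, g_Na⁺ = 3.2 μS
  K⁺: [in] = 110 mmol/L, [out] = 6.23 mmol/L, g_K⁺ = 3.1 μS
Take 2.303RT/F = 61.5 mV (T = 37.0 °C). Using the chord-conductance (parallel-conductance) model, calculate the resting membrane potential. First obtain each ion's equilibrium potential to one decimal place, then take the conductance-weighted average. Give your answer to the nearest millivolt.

-42 mV

E_Cl⁻ = (61.5/-1)·log₁₀(118/17.6) = -50.8 mV
E_Na⁺ = (61.5/1)·log₁₀(135/21.6) = 48.9 mV
E_K⁺ = (61.5/1)·log₁₀(6.23/110) = -76.7 mV
Vm = (Σ gᵢEᵢ)/(Σ gᵢ) = (21·-50.8 + 3.2·48.9 + 3.1·-76.7) / (21 + 3.2 + 3.1)
= -1148.09 / 27.3 = -42.05 mV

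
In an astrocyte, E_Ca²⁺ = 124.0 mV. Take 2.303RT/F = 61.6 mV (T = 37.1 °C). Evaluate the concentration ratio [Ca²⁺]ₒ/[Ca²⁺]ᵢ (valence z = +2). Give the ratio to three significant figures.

10600

log₁₀([out]/[in]) = E·z/(61.6) = 124.0 × 2 / 61.6 = 4.0260
[out]/[in] = 10^(4.0260) = 1.062e+04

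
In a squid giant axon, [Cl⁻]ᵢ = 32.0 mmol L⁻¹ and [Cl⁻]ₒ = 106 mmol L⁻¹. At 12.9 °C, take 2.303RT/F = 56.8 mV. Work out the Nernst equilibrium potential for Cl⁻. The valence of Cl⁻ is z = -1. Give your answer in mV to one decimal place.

E = (56.8/z) · log₁₀([Cl⁻]_out/[Cl⁻]_in) with z = -1.
For an anion, dividing by z = -1 reverses the sign.
= (56.8/-1) · log₁₀(106/32.0) = -56.80 · log₁₀(3.312)
= -56.80 · (0.5202) = -29.54 mV

-29.5 mV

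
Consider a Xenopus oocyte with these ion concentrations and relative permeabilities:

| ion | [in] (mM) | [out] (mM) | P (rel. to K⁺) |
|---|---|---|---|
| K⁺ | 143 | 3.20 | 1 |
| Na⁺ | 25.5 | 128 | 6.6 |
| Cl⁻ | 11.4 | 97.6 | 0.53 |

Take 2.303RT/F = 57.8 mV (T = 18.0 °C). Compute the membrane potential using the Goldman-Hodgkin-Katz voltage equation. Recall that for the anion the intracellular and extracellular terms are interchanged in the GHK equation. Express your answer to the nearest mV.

21 mV

Vm = 57.8 · log₁₀[(Σ P·[cation]ₒ + Σ P·[anion]ᵢ) / (Σ P·[cation]ᵢ + Σ P·[anion]ₒ)]
Numerator = 1×3.20 + 6.6×128 + 0.53×11.4 = 854
Denominator = 1×143 + 6.6×25.5 + 0.53×97.6 = 363
Vm = 57.8 · log₁₀(2.3526) = 57.8 × (0.3715) = 21.47 mV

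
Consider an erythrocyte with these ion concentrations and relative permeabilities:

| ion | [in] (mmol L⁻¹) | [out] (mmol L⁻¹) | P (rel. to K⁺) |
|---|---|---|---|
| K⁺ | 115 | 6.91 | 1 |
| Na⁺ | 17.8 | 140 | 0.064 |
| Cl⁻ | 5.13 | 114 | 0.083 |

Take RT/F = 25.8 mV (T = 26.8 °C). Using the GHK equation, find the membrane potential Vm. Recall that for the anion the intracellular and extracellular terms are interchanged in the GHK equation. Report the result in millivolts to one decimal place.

Vm = 25.8 · ln[(Σ P·[cation]ₒ + Σ P·[anion]ᵢ) / (Σ P·[cation]ᵢ + Σ P·[anion]ₒ)]
Numerator = 1×6.91 + 0.064×140 + 0.083×5.13 = 16.3
Denominator = 1×115 + 0.064×17.8 + 0.083×114 = 125.6
Vm = 25.8 · ln(0.12974) = 25.8 × (-2.0422) = -52.69 mV

-52.7 mV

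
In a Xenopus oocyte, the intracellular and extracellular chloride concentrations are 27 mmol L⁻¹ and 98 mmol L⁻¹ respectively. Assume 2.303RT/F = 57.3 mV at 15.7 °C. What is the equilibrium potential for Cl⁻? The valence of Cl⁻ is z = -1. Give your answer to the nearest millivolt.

E = (57.3/z) · log₁₀([Cl⁻]_out/[Cl⁻]_in) with z = -1.
For an anion, dividing by z = -1 reverses the sign.
= (57.3/-1) · log₁₀(98/27) = -57.30 · log₁₀(3.63)
= -57.30 · (0.5599) = -32.08 mV

-32 mV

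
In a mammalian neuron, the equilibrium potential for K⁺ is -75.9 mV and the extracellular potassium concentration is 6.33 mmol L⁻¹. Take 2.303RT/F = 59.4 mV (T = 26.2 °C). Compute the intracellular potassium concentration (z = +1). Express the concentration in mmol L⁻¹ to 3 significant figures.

120 mmol L⁻¹

Nernst: E = (59.4/1) · log₁₀([out]/[in]), so log₁₀([out]/[in]) = -75.9 × 1 / 59.4 = -1.2778.
[out]/[in] = 10^(-1.2778) = 0.05275.
[in] = 6.33 / 0.05275 = 120 mmol L⁻¹.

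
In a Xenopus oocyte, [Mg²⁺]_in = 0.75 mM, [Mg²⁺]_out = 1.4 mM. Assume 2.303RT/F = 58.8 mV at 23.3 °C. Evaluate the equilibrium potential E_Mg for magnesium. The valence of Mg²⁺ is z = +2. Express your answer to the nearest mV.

8 mV

E = (58.8/z) · log₁₀([Mg²⁺]_out/[Mg²⁺]_in) with z = +2.
= (58.8/2) · log₁₀(1.4/0.75) = 29.40 · log₁₀(1.867)
= 29.40 · (0.2711) = 7.97 mV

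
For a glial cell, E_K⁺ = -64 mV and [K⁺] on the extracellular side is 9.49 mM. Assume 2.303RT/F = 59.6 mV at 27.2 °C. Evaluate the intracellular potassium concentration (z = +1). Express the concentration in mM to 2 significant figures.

Nernst: E = (59.6/1) · log₁₀([out]/[in]), so log₁₀([out]/[in]) = -64.0 × 1 / 59.6 = -1.0738.
[out]/[in] = 10^(-1.0738) = 0.08437.
[in] = 9.49 / 0.08437 = 112.5 mM.

110 mM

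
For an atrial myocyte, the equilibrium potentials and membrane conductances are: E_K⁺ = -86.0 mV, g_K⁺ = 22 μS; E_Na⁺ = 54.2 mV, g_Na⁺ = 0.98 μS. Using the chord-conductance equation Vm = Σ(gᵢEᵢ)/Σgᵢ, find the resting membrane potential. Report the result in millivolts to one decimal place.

-80.0 mV

Σ gᵢEᵢ = 22·(-86.0) + 0.98·(54.2) = -1838.88
Σ gᵢ = 22 + 0.98 = 22.98
Vm = -1838.88 / 22.98 = -80.02 mV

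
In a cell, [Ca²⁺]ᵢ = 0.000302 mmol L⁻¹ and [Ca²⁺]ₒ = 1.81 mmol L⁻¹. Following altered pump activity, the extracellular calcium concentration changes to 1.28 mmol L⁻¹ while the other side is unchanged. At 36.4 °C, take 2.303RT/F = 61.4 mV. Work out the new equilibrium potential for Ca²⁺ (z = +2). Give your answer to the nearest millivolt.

After the shift: [Ca²⁺]_out = 1.28, [Ca²⁺]_in = 0.000302 mmol L⁻¹.
E_new = (61.4/2)·log₁₀(1.28/0.000302) = 30.70 · (3.6272) = 111.36 mV

111 mV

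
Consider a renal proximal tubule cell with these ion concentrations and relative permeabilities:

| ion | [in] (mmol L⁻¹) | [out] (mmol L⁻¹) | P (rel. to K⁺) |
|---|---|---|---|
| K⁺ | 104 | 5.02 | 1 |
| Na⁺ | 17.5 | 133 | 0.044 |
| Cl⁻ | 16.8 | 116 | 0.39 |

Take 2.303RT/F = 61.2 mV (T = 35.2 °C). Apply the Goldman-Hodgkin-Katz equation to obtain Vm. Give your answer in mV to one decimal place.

-57.2 mV

Vm = 61.2 · log₁₀[(Σ P·[cation]ₒ + Σ P·[anion]ᵢ) / (Σ P·[cation]ᵢ + Σ P·[anion]ₒ)]
Numerator = 1×5.02 + 0.044×133 + 0.39×16.8 = 17.42
Denominator = 1×104 + 0.044×17.5 + 0.39×116 = 150
Vm = 61.2 · log₁₀(0.11615) = 61.2 × (-0.9350) = -57.22 mV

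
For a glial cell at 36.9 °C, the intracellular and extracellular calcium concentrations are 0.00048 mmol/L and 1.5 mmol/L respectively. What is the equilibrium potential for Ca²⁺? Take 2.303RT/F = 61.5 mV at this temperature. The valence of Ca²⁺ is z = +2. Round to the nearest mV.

107 mV

E = (61.5/z) · log₁₀([Ca²⁺]_out/[Ca²⁺]_in) with z = +2.
= (61.5/2) · log₁₀(1.5/0.00048) = 30.75 · log₁₀(3125)
= 30.75 · (3.4949) = 107.47 mV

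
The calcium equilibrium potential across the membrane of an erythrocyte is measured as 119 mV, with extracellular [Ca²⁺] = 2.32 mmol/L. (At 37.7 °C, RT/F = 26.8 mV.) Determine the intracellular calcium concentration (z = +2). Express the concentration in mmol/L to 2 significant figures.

Nernst: E = (26.8/2) · ln([out]/[in]), so ln([out]/[in]) = 119.0 × 2 / 26.8 = 8.8806.
[out]/[in] = e^(8.8806) = 7191.
[in] = 2.32 / 7191 = 0.0003226 mmol/L.

0.00032 mmol/L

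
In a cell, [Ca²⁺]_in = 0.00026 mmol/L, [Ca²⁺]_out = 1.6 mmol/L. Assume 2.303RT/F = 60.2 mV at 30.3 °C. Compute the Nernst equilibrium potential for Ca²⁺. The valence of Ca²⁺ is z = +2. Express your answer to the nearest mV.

E = (60.2/z) · log₁₀([Ca²⁺]_out/[Ca²⁺]_in) with z = +2.
= (60.2/2) · log₁₀(1.6/0.00026) = 30.10 · log₁₀(6154)
= 30.10 · (3.7891) = 114.05 mV

114 mV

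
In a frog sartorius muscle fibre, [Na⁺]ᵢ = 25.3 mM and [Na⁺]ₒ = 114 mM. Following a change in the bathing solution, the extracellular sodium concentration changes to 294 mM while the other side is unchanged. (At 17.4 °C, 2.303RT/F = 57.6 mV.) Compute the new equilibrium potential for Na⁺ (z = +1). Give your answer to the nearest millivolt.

61 mV

After the shift: [Na⁺]_out = 294, [Na⁺]_in = 25.3 mM.
E_new = (57.6/1)·log₁₀(294/25.3) = 57.60 · (1.0652) = 61.36 mV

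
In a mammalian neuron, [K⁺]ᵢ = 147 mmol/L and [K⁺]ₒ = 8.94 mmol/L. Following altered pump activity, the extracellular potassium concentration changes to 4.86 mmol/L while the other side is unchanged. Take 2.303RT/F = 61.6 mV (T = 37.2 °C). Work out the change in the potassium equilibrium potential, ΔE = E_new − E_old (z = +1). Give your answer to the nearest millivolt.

E_old = (61.6/1)·log₁₀(8.94/147) = -74.90 mV
E_new = (61.6/1)·log₁₀(4.86/147) = -91.21 mV
ΔE = -91.21 − (-74.90) = -16.31 mV

-16 mV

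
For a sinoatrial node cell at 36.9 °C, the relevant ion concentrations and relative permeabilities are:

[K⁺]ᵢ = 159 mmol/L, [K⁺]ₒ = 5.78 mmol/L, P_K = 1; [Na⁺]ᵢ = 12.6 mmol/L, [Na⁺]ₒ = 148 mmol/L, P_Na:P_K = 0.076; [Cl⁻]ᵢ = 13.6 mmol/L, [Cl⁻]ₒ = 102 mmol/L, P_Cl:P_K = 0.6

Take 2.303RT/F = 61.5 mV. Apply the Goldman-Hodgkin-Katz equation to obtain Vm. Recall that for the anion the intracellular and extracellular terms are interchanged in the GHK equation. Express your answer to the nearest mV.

-58 mV

Vm = 61.5 · log₁₀[(Σ P·[cation]ₒ + Σ P·[anion]ᵢ) / (Σ P·[cation]ᵢ + Σ P·[anion]ₒ)]
Numerator = 1×5.78 + 0.076×148 + 0.6×13.6 = 25.19
Denominator = 1×159 + 0.076×12.6 + 0.6×102 = 221.2
Vm = 61.5 · log₁₀(0.11389) = 61.5 × (-0.9435) = -58.03 mV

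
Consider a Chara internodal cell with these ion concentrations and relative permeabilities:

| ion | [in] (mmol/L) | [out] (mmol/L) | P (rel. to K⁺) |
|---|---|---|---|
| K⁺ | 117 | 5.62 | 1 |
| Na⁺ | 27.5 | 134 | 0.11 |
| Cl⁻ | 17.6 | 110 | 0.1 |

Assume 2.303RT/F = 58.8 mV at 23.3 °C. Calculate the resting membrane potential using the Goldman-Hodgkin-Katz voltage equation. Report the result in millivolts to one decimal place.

Vm = 58.8 · log₁₀[(Σ P·[cation]ₒ + Σ P·[anion]ᵢ) / (Σ P·[cation]ᵢ + Σ P·[anion]ₒ)]
Numerator = 1×5.62 + 0.11×134 + 0.1×17.6 = 22.12
Denominator = 1×117 + 0.11×27.5 + 0.1×110 = 131
Vm = 58.8 · log₁₀(0.16882) = 58.8 × (-0.7726) = -45.43 mV

-45.4 mV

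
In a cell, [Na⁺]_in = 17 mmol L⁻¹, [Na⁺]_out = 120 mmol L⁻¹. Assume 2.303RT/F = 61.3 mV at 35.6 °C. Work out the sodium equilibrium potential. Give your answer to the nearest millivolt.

52 mV

E = (61.3/z) · log₁₀([Na⁺]_out/[Na⁺]_in) with z = +1.
= (61.3/1) · log₁₀(120/17) = 61.30 · log₁₀(7.059)
= 61.30 · (0.8487) = 52.03 mV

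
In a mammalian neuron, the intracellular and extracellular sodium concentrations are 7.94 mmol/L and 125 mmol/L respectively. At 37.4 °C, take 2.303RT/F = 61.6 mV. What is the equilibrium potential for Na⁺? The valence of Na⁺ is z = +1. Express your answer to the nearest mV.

74 mV

E = (61.6/z) · log₁₀([Na⁺]_out/[Na⁺]_in) with z = +1.
= (61.6/1) · log₁₀(125/7.94) = 61.60 · log₁₀(15.74)
= 61.60 · (1.1971) = 73.74 mV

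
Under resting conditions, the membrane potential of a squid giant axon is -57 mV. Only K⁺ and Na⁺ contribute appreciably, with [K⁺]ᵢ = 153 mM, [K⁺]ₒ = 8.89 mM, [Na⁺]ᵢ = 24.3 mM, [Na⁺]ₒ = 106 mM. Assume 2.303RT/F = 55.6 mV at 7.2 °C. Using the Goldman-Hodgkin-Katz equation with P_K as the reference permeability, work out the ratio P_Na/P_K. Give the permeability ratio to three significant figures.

Let α = P_Na/P_K. GHK: Vm = 55.6·log₁₀[(Kₒ + α·Naₒ)/(Kᵢ + α·Naᵢ)].
10^(Vm/55.6) = 10^(-57.0/55.6) = 0.094367
So 0.094367·(Kᵢ + α·Naᵢ) = Kₒ + α·Naₒ → α = (0.094367·153.0 − 8.89) / (106.0 − 0.094367·24.3)
α = (14.44 − 8.89) / (106.0 − 2.293) = 5.548/103.7 = 0.0535

0.0535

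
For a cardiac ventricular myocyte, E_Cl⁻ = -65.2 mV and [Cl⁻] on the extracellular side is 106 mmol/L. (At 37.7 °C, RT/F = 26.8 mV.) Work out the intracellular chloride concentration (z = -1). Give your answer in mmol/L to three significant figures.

9.31 mmol/L

Nernst: E = (26.8/-1) · ln([out]/[in]), so ln([out]/[in]) = -65.2 × -1 / 26.8 = 2.4328.
[out]/[in] = e^(2.4328) = 11.39.
[in] = 106 / 11.39 = 9.305 mmol/L.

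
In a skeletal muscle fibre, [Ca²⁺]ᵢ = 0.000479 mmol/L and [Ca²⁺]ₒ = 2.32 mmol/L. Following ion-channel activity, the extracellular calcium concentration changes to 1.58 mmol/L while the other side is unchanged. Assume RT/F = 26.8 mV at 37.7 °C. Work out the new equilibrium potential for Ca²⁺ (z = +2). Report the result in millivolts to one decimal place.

108.6 mV

After the shift: [Ca²⁺]_out = 1.58, [Ca²⁺]_in = 0.000479 mmol/L.
E_new = (26.8/2)·ln(1.58/0.000479) = 13.40 · (8.1012) = 108.56 mV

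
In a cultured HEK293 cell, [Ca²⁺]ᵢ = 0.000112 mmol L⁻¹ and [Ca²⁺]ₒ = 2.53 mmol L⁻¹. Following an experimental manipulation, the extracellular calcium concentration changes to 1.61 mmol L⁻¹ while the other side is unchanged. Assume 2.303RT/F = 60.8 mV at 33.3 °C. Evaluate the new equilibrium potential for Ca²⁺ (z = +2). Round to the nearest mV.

After the shift: [Ca²⁺]_out = 1.61, [Ca²⁺]_in = 0.000112 mmol L⁻¹.
E_new = (60.8/2)·log₁₀(1.61/0.000112) = 30.40 · (4.1576) = 126.39 mV

126 mV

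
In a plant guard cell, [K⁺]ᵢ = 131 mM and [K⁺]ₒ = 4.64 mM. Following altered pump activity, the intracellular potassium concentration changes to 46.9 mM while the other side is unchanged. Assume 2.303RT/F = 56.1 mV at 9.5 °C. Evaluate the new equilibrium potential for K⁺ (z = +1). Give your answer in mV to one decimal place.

-56.4 mV

After the shift: [K⁺]_out = 4.64, [K⁺]_in = 46.9 mM.
E_new = (56.1/1)·log₁₀(4.64/46.9) = 56.10 · (-1.0047) = -56.36 mV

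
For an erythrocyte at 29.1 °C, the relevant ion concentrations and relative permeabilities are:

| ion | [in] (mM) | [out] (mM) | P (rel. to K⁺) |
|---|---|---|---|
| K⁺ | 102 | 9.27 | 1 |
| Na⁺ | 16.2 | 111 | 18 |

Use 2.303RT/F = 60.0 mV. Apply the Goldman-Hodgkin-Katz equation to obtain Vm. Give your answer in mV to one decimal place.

Vm = 60.0 · log₁₀[(Σ P·[cation]ₒ + Σ P·[anion]ᵢ) / (Σ P·[cation]ᵢ + Σ P·[anion]ₒ)]
Numerator = 1×9.27 + 18×111 = 2007
Denominator = 1×102 + 18×16.2 = 393.6
Vm = 60.0 · log₁₀(5.0998) = 60.0 × (0.7076) = 42.45 mV

42.5 mV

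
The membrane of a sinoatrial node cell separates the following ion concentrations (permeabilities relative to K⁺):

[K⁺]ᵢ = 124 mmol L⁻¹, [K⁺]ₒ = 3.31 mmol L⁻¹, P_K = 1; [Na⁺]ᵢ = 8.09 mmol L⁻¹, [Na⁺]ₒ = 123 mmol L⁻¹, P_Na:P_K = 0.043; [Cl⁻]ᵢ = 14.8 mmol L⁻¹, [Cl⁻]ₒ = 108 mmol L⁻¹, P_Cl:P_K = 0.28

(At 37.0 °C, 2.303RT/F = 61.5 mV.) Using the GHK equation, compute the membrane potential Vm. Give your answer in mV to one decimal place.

Vm = 61.5 · log₁₀[(Σ P·[cation]ₒ + Σ P·[anion]ᵢ) / (Σ P·[cation]ᵢ + Σ P·[anion]ₒ)]
Numerator = 1×3.31 + 0.043×123 + 0.28×14.8 = 12.74
Denominator = 1×124 + 0.043×8.09 + 0.28×108 = 154.6
Vm = 61.5 · log₁₀(0.082432) = 61.5 × (-1.0839) = -66.66 mV

-66.7 mV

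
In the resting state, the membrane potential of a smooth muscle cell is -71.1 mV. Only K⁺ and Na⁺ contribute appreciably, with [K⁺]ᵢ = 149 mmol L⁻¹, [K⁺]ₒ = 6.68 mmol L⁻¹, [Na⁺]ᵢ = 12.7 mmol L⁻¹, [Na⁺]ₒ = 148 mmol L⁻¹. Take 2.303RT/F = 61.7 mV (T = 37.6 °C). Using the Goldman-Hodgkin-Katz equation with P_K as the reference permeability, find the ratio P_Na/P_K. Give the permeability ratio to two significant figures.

Let α = P_Na/P_K. GHK: Vm = 61.7·log₁₀[(Kₒ + α·Naₒ)/(Kᵢ + α·Naᵢ)].
10^(Vm/61.7) = 10^(-71.1/61.7) = 0.070413
So 0.070413·(Kᵢ + α·Naᵢ) = Kₒ + α·Naₒ → α = (0.070413·149.0 − 6.68) / (148.0 − 0.070413·12.7)
α = (10.49 − 6.68) / (148.0 − 0.8942) = 3.811/147.1 = 0.02591

0.026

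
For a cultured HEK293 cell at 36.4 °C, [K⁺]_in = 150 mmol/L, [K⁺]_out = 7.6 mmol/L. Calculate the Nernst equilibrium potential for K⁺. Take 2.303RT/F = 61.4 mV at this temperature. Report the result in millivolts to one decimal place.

E = (61.4/z) · log₁₀([K⁺]_out/[K⁺]_in) with z = +1.
= (61.4/1) · log₁₀(7.6/150) = 61.40 · log₁₀(0.05067)
= 61.40 · (-1.2953) = -79.53 mV

-79.5 mV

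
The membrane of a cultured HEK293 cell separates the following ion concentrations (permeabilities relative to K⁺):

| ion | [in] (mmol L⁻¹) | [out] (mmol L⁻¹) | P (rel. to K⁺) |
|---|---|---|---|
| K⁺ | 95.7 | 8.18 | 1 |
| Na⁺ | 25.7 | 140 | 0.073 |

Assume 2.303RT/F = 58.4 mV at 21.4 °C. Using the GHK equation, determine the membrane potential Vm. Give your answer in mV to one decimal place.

Vm = 58.4 · log₁₀[(Σ P·[cation]ₒ + Σ P·[anion]ᵢ) / (Σ P·[cation]ᵢ + Σ P·[anion]ₒ)]
Numerator = 1×8.18 + 0.073×140 = 18.4
Denominator = 1×95.7 + 0.073×25.7 = 97.58
Vm = 58.4 · log₁₀(0.18857) = 58.4 × (-0.7245) = -42.31 mV

-42.3 mV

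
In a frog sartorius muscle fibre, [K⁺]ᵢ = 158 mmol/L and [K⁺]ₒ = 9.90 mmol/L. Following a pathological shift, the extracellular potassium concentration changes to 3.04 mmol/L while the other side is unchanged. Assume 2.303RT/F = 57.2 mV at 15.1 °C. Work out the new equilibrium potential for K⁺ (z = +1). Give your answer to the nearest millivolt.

-98 mV

After the shift: [K⁺]_out = 3.04, [K⁺]_in = 158 mmol/L.
E_new = (57.2/1)·log₁₀(3.04/158) = 57.20 · (-1.7158) = -98.14 mV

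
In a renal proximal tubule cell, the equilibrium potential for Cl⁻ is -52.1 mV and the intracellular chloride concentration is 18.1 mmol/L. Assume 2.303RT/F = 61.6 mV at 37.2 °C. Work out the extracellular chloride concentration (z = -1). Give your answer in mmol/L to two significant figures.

130 mmol/L

Nernst: E = (61.6/-1) · log₁₀([out]/[in]), so log₁₀([out]/[in]) = -52.1 × -1 / 61.6 = 0.8458.
[out]/[in] = 10^(0.8458) = 7.011.
[out] = 7.011 × 18.1 = 126.9 mmol/L.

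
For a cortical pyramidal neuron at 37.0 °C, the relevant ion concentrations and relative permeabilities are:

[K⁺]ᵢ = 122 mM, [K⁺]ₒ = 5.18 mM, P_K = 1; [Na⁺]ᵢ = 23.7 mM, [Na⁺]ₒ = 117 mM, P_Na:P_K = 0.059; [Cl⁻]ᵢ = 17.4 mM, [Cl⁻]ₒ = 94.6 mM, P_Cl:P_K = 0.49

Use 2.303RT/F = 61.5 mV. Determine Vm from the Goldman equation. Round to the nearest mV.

Vm = 61.5 · log₁₀[(Σ P·[cation]ₒ + Σ P·[anion]ᵢ) / (Σ P·[cation]ᵢ + Σ P·[anion]ₒ)]
Numerator = 1×5.18 + 0.059×117 + 0.49×17.4 = 20.61
Denominator = 1×122 + 0.059×23.7 + 0.49×94.6 = 169.8
Vm = 61.5 · log₁₀(0.12141) = 61.5 × (-0.9158) = -56.32 mV

-56 mV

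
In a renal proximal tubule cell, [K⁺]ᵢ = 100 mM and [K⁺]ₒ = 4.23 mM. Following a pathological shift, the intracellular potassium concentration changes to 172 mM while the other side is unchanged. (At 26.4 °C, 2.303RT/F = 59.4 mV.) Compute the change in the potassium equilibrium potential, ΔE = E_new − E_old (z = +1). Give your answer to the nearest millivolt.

E_old = (59.4/1)·log₁₀(4.23/100) = -81.60 mV
E_new = (59.4/1)·log₁₀(4.23/172) = -95.59 mV
ΔE = -95.59 − (-81.60) = -13.99 mV

-14 mV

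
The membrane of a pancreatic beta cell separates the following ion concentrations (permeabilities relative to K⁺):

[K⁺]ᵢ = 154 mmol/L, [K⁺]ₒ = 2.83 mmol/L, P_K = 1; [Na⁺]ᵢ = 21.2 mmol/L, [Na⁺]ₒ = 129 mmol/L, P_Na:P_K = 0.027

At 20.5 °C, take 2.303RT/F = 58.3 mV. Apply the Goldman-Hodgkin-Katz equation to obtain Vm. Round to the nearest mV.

Vm = 58.3 · log₁₀[(Σ P·[cation]ₒ + Σ P·[anion]ᵢ) / (Σ P·[cation]ᵢ + Σ P·[anion]ₒ)]
Numerator = 1×2.83 + 0.027×129 = 6.313
Denominator = 1×154 + 0.027×21.2 = 154.6
Vm = 58.3 · log₁₀(0.040842) = 58.3 × (-1.3889) = -80.97 mV

-81 mV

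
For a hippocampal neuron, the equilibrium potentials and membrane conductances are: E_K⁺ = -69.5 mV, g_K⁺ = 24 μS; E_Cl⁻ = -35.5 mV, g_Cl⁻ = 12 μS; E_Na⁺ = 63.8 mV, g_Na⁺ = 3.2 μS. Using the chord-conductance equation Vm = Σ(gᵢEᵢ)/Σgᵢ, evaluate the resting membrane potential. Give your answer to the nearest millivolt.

-48 mV

Σ gᵢEᵢ = 24·(-69.5) + 12·(-35.5) + 3.2·(63.8) = -1889.84
Σ gᵢ = 24 + 12 + 3.2 = 39.2
Vm = -1889.84 / 39.2 = -48.21 mV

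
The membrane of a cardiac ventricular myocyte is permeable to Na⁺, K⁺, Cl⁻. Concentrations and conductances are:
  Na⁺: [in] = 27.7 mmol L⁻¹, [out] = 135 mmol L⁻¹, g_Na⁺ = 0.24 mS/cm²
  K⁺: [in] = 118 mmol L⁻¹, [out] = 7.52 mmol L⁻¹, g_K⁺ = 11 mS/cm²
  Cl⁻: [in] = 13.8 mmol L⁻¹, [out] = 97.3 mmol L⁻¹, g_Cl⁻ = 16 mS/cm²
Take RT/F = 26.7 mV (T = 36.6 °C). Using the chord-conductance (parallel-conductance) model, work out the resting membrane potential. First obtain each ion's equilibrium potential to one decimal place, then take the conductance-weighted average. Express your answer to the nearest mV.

-60 mV

E_Na⁺ = (26.7/1)·ln(135/27.7) = 42.3 mV
E_K⁺ = (26.7/1)·ln(7.52/118) = -73.5 mV
E_Cl⁻ = (26.7/-1)·ln(97.3/13.8) = -52.1 mV
Vm = (Σ gᵢEᵢ)/(Σ gᵢ) = (0.24·42.3 + 11·-73.5 + 16·-52.1) / (0.24 + 11 + 16)
= -1631.95 / 27.24 = -59.91 mV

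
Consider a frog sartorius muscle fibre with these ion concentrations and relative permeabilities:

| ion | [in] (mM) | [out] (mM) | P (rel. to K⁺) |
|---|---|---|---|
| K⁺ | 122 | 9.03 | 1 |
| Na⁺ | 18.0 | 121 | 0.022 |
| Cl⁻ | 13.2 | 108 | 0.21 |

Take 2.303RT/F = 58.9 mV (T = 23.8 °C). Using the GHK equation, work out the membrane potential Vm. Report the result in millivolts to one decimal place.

Vm = 58.9 · log₁₀[(Σ P·[cation]ₒ + Σ P·[anion]ᵢ) / (Σ P·[cation]ᵢ + Σ P·[anion]ₒ)]
Numerator = 1×9.03 + 0.022×121 + 0.21×13.2 = 14.46
Denominator = 1×122 + 0.022×18.0 + 0.21×108 = 145.1
Vm = 58.9 · log₁₀(0.099699) = 58.9 × (-1.0013) = -58.98 mV

-59.0 mV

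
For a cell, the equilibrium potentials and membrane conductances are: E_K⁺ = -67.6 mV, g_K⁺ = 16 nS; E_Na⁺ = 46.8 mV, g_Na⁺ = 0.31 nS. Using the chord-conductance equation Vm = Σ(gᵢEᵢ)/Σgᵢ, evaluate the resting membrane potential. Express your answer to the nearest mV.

-65 mV

Σ gᵢEᵢ = 16·(-67.6) + 0.31·(46.8) = -1067.09
Σ gᵢ = 16 + 0.31 = 16.31
Vm = -1067.09 / 16.31 = -65.43 mV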